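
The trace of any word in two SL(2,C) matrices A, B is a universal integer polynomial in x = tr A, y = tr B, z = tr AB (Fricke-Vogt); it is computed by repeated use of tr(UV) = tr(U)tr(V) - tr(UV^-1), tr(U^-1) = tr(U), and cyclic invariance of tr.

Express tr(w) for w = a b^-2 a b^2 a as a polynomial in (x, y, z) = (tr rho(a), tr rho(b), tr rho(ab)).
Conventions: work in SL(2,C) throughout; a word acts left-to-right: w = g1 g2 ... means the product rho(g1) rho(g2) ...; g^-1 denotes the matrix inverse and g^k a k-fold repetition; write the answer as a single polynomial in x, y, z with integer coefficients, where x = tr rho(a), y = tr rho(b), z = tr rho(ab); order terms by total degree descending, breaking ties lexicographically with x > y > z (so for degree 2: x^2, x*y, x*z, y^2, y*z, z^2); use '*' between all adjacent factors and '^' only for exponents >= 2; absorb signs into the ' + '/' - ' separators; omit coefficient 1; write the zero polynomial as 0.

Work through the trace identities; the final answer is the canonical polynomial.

x^2*y^3*z - x^3*y^2 - x*y^4 - x*y^2*z^2 + x^3 + 4*x*y^2 - 3*x

tr(a b a) = tr(a) * tr(b a) - tr(b) = x*z - y
so tr(a^3 b) = tr(a) * tr(a b a) - tr(a b) = x^2*z - x*y - z
reduce: tr(a^2) = tr(a) * tr(a) - tr(1) = x^2 - 2
tr(a^3) = tr(a) * tr(a^2) - tr(a) = x^3 - 3*x
tr(a b^2 a^2) = tr(b) * tr(a^3 b) - tr(a^3) = x^2*y*z - x^3 - x*y^2 - y*z + 3*x
tr(b a b a) = tr(a b) * tr(a b) - tr(1) = z^2 - 2
reduce: tr(b a b) = tr(b) * tr(a b) - tr(a) = y*z - x
tr(a^2 b a b) = tr(a) * tr(b a b a) - tr(b a b) = x*z^2 - y*z - x
so tr(a b^2 a^2 b) = tr(b) * tr(a^2 b a b) - tr(a^2 b a) = x*y*z^2 - x^2*z - y^2*z + z
reduce: tr(b^-1 a b^2 a^2) = tr(a b^2 a^2) * tr(b) - tr(a b^2 a^2 b) = x^2*y^2*z - x^3*y - x*y^3 - x*y*z^2 + x^2*z + 3*x*y - z
tr(a b^-2 a b^2 a) = tr(b^-1 a b^2 a^2) * tr(b) - tr(b^-1 a b^2 a^2 b) = x^2*y^3*z - x^3*y^2 - x*y^4 - x*y^2*z^2 + x^3 + 4*x*y^2 - 3*x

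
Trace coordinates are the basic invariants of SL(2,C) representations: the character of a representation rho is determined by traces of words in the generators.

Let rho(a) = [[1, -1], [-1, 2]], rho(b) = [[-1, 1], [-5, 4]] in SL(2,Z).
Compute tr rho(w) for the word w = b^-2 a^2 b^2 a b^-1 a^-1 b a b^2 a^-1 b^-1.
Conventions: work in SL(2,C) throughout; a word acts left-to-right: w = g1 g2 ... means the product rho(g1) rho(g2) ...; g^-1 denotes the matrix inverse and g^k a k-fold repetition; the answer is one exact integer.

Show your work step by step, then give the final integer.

rho(b^-1) = [[4, -1], [5, -1]]
... * rho(b^-1) = [[4, -1], [5, -1]]  ->  [[11, -3], [15, -4]]
... * rho(a) = [[1, -1], [-1, 2]]  ->  [[14, -17], [19, -23]]
... * rho(a) = [[1, -1], [-1, 2]]  ->  [[31, -48], [42, -65]]
... * rho(b) = [[-1, 1], [-5, 4]]  ->  [[209, -161], [283, -218]]
... * rho(b) = [[-1, 1], [-5, 4]]  ->  [[596, -435], [807, -589]]
... * rho(a) = [[1, -1], [-1, 2]]  ->  [[1031, -1466], [1396, -1985]]
... * rho(b^-1) = [[4, -1], [5, -1]]  ->  [[-3206, 435], [-4341, 589]]
... * rho(a^-1) = [[2, 1], [1, 1]]  ->  [[-5977, -2771], [-8093, -3752]]
... * rho(b) = [[-1, 1], [-5, 4]]  ->  [[19832, -17061], [26853, -23101]]
... * rho(a) = [[1, -1], [-1, 2]]  ->  [[36893, -53954], [49954, -73055]]
... * rho(b) = [[-1, 1], [-5, 4]]  ->  [[232877, -178923], [315321, -242266]]
... * rho(b) = [[-1, 1], [-5, 4]]  ->  [[661738, -482815], [896009, -653743]]
... * rho(a^-1) = [[2, 1], [1, 1]]  ->  [[840661, 178923], [1138275, 242266]]
... * rho(b^-1) = [[4, -1], [5, -1]]  ->  [[4257259, -1019584], [5764430, -1380541]]
tr = 4257259 + -1380541 = 2876718

2876718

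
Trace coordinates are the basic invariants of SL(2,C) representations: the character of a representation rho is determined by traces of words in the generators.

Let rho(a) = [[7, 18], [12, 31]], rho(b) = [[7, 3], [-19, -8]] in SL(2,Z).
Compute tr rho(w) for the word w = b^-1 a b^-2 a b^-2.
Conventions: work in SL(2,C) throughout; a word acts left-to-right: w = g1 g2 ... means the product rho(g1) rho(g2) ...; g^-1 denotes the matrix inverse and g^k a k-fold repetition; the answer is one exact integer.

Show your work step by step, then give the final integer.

rho(b^-1) = [[-8, -3], [19, 7]]
... * rho(a) = [[7, 18], [12, 31]]  ->  [[-92, -237], [217, 559]]
... * rho(b^-1) = [[-8, -3], [19, 7]]  ->  [[-3767, -1383], [8885, 3262]]
... * rho(b^-1) = [[-8, -3], [19, 7]]  ->  [[3859, 1620], [-9102, -3821]]
... * rho(a) = [[7, 18], [12, 31]]  ->  [[46453, 119682], [-109566, -282287]]
... * rho(b^-1) = [[-8, -3], [19, 7]]  ->  [[1902334, 698415], [-4486925, -1647311]]
... * rho(b^-1) = [[-8, -3], [19, 7]]  ->  [[-1948787, -818097], [4596491, 1929598]]
tr = -1948787 + 1929598 = -19189

-19189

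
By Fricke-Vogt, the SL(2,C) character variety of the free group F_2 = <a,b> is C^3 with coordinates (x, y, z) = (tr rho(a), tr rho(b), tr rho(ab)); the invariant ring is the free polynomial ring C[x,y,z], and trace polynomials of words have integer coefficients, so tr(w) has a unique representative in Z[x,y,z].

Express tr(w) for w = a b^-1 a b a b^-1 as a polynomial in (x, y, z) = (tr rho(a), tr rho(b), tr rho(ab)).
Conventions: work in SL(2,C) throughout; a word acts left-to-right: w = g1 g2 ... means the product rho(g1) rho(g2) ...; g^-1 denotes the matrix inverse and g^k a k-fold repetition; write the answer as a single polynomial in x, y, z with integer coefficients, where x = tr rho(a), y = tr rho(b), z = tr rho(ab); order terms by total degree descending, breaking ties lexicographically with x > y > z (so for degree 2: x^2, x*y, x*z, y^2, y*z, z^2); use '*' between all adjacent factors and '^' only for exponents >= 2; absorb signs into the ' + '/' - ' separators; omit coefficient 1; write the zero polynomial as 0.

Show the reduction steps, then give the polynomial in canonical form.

trace(a b a) = trace(a)*trace(b a) - trace(b) = x*z - y
trace(a^2 b a) = trace(a)*trace(a b a) - trace(a b) = x^2*z - x*y - z
trace(b a b a) = trace(b a)*trace(b a) - trace(1)   [split at repeated b] = z^2 - 2
use: trace(b a b) = trace(b)*trace(a b) - trace(a) = y*z - x
trace(a^2 b a b) = trace(a)*trace(b a b a) - trace(b a b) = x*z^2 - y*z - x
use: trace(a b a b^-1 a) = trace(a^2 b a)*trace(b) - trace(a^2 b a b) = x^2*y*z - x*y^2 - x*z^2 + x
use: trace(a b a b a b) = trace(b a b a)*trace(b a) - trace(a b)   [split at repeated b] = z^3 - 3*z
use: trace(a b a b^-1 a b) = trace(a b a b a)*trace(b) - trace(a b a b a b) = x*y*z^2 - y^2*z - z^3 - x*y + 3*z
apply: trace(a b^-1 a b a b^-1) = trace(a b a b^-1 a)*trace(b) - trace(a b a b^-1 a b) = x^2*y^2*z - x*y^3 - 2*x*y*z^2 + y^2*z + z^3 + 2*x*y - 3*z

x^2*y^2*z - x*y^3 - 2*x*y*z^2 + y^2*z + z^3 + 2*x*y - 3*z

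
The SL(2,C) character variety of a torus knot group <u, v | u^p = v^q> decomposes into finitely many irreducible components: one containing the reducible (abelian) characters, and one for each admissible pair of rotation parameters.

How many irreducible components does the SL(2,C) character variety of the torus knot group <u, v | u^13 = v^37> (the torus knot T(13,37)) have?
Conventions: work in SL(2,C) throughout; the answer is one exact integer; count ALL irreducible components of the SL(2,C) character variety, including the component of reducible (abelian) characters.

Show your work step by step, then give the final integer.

217

Gamma = < u, v | u^13 = v^37 > (torus knot T(13,37)); the central element u^13 = v^37 acts as +I or -I in any irreducible SL(2,C) representation.
This locks tr(u) to 2*cos(pi*alpha/13), alpha in 1..12, and tr(v) to 2*cos(pi*beta/37), beta in 1..36, on each component of irreducible characters.
Consistency of u^13 = (-1)^alpha I with v^37 = (-1)^beta I forces alpha = beta (mod 2).
Enumerate parity-matched pairs: 6*18 odd-odd plus 6*18 even-even gives 216.
components with irreducible characters: 216; plus the single component of reducible (abelian) characters: total 217.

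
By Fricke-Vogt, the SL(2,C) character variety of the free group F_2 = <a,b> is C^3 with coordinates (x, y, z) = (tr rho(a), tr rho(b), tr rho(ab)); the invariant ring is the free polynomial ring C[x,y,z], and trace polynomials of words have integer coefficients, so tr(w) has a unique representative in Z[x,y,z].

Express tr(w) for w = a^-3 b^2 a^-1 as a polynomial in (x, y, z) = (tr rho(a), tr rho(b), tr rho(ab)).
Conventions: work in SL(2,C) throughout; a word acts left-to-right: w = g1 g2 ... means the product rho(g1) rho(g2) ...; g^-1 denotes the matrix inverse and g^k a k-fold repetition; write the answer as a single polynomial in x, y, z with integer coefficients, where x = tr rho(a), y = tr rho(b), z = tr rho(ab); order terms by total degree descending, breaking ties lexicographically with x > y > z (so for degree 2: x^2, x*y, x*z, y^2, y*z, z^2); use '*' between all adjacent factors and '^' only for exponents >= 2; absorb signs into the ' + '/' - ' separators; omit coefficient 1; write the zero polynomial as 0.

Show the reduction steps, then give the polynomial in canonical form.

x^4*y^2 - x^3*y*z - x^4 - 3*x^2*y^2 + 2*x*y*z + 4*x^2 + y^2 - 2

trace(b^2) = trace(b) trace(b) - trace(1)  (reduce the b square) = y^2 - 2
trace(b^2 a) = trace(b) trace(a b) - trace(a)  (reduce the b square) = y*z - x
trace(b^2 a^-1) = trace(b^2) trace(a) - trace(b^2 a)  (eliminate a^-1) = x*y^2 - y*z - x
so trace(a^-1 b^2 a^-1) = trace(b^2 a^-1) trace(a) - trace(b^2)  (eliminate a^-1) = x^2*y^2 - x*y*z - x^2 - y^2 + 2
trace(b^2 a^-3) = trace(a^-1 b^2 a^-1) trace(a) - trace(a^-1 b^2)  (eliminate a^-1) = x^3*y^2 - x^2*y*z - x^3 - 2*x*y^2 + y*z + 3*x
trace(a^-3 b^2 a^-1) = trace(b^2 a^-3) trace(a) - trace(b^2 a^-2)  (eliminate a^-1) = x^4*y^2 - x^3*y*z - x^4 - 3*x^2*y^2 + 2*x*y*z + 4*x^2 + y^2 - 2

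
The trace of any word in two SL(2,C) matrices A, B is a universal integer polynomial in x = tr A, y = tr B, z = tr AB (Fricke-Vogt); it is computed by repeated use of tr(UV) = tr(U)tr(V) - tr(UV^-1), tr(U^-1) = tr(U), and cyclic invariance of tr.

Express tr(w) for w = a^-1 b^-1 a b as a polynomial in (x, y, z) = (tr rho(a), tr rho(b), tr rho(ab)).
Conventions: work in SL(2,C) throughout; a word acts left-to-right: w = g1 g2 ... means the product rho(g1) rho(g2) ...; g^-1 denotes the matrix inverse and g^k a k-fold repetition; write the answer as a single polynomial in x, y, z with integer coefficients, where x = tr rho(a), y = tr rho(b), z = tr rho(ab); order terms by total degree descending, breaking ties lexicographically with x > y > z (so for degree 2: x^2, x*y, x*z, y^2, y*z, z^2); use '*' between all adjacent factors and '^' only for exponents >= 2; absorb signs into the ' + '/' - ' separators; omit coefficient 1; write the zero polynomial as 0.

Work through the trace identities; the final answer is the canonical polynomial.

tr(b a b) = tr(b) tr(a b) - tr(a) = y*z - x
and tr(b a b a) = tr(a b) tr(a b) - tr(1) = z^2 - 2
next, tr(a b a^-1 b) = tr(b a b) tr(a) - tr(b a b a) = x*y*z - x^2 - z^2 + 2
next, tr(a^-1 b^-1 a b) = tr(a b a^-1) tr(b) - tr(a b a^-1 b) = -x*y*z + x^2 + y^2 + z^2 - 2

-x*y*z + x^2 + y^2 + z^2 - 2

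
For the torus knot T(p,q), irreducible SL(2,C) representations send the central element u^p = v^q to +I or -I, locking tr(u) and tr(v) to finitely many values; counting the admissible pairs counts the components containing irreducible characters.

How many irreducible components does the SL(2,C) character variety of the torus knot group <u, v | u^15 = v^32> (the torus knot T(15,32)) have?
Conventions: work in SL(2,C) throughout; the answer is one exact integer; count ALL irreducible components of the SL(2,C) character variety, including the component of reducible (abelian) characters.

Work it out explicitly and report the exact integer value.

218

Gamma = < u, v | u^15 = v^32 > (torus knot T(15,32)); the central element u^15 = v^32 acts as +I or -I in any irreducible SL(2,C) representation.
This locks tr(u) to 2*cos(pi*alpha/15), alpha in 1..14, and tr(v) to 2*cos(pi*beta/32), beta in 1..31, on each component of irreducible characters.
u^15 = (-1)^alpha I and v^32 = (-1)^beta I must agree, so alpha and beta have equal parity.
Counting: 7 odd alphas x 16 odd betas + 7 even alphas x 15 even betas = 112 + 105 = 217.
Total: 217 irreducible-character components + 1 reducible (abelian) component = 218.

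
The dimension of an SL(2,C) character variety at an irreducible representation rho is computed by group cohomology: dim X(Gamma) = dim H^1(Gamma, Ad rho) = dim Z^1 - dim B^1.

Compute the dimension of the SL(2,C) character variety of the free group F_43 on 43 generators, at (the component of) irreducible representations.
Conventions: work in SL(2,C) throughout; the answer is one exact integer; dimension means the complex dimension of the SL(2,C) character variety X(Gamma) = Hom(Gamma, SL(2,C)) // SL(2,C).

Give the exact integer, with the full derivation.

126

Here Gamma is free of rank 43 — no relator constrains a cocycle.
So Z^1 = (sl_2)^43 in full: dim Z^1 = 129.
At an irreducible rho the centralizer of the image in sl_2 is 0, so the coboundary map sl_2 -> Z^1 is injective: dim B^1 = 3.
dim H^1 = 129 - 3 = 126, which is dim X.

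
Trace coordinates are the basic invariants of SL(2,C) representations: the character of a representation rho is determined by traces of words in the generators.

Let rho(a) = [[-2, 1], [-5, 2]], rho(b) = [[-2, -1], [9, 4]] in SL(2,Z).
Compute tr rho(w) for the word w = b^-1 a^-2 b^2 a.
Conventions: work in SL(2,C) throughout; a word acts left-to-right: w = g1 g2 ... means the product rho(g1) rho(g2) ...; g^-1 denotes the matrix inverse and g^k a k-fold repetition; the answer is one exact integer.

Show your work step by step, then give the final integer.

rho(b^-1) = [[4, 1], [-9, -2]]
... * rho(a^-1) = [[2, -1], [5, -2]]  ->  [[13, -6], [-28, 13]]
... * rho(a^-1) = [[2, -1], [5, -2]]  ->  [[-4, -1], [9, 2]]
... * rho(b) = [[-2, -1], [9, 4]]  ->  [[-1, 0], [0, -1]]
... * rho(b) = [[-2, -1], [9, 4]]  ->  [[2, 1], [-9, -4]]
... * rho(a) = [[-2, 1], [-5, 2]]  ->  [[-9, 4], [38, -17]]
tr = -9 + -17 = -26

-26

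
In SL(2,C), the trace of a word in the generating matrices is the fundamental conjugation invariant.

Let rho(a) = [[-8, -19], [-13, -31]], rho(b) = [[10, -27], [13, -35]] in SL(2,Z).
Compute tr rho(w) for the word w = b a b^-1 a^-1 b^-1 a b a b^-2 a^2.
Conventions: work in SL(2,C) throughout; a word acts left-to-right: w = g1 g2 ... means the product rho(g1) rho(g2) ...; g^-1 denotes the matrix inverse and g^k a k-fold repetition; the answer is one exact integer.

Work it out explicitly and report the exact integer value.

rho(b) = [[10, -27], [13, -35]]
... * rho(a) = [[-8, -19], [-13, -31]]  ->  [[271, 647], [351, 838]]
... * rho(b^-1) = [[-35, 27], [-13, 10]]  ->  [[-17896, 13787], [-23179, 17857]]
... * rho(a^-1) = [[-31, 19], [13, -8]]  ->  [[734007, -450320], [950690, -583257]]
... * rho(b^-1) = [[-35, 27], [-13, 10]]  ->  [[-19836085, 15314989], [-25691809, 19836060]]
... * rho(a) = [[-8, -19], [-13, -31]]  ->  [[-40406177, -97879044], [-52334308, -126773489]]
... * rho(b) = [[10, -27], [13, -35]]  ->  [[-1676489342, 4516733319], [-2171398437, 5850098431]]
... * rho(a) = [[-8, -19], [-13, -31]]  ->  [[-45305618411, -108165435391], [-58680092107, -140096481058]]
... * rho(b^-1) = [[-35, 27], [-13, 10]]  ->  [[2991847304468, -2304906051007], [3875057477499, -2985327297469]]
... * rho(b^-1) = [[-35, 27], [-13, 10]]  ->  [[-74750876993289, 57730816710566], [-96817756845368, 74773278917783]]
... * rho(a) = [[-8, -19], [-13, -31]]  ->  [[-152493601291046, -369388655155055], [-197510571168235, -478434266389281]]
... * rho(a) = [[-8, -19], [-13, -31]]  ->  [[6022001327344083, 14348426734336579], [7799730032406533, 18584163110264176]]
tr = 6022001327344083 + 18584163110264176 = 24606164437608259

24606164437608259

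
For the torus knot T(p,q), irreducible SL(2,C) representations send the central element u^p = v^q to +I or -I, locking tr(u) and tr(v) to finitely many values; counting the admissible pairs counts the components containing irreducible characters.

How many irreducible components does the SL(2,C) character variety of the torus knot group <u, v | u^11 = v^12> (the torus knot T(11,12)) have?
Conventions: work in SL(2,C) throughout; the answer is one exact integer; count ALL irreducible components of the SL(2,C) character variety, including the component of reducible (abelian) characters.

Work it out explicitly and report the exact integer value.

Gamma = < u, v | u^11 = v^12 > (torus knot T(11,12)); the central element u^11 = v^12 acts as +I or -I in any irreducible SL(2,C) representation.
So on each irreducible component the traces are pinned: tr(u) = 2*cos(pi*alpha/11) with 1 <= alpha <= 10, tr(v) = 2*cos(pi*beta/12) with 1 <= beta <= 11.
u^11 = (-1)^alpha I and v^12 = (-1)^beta I must agree, so alpha and beta have equal parity.
Enumerate parity-matched pairs: 5*6 odd-odd plus 5*5 even-even gives 55.
Total: 55 irreducible-character components + 1 reducible (abelian) component = 56.

56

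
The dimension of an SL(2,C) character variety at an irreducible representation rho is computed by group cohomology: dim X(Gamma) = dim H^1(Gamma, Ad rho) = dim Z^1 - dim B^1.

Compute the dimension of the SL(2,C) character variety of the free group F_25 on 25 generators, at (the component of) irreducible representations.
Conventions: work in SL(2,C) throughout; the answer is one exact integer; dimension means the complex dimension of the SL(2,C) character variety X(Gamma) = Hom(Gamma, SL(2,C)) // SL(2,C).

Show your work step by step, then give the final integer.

The free group F_25: 25 generators, no relators.
A cocycle picks one sl_2 vector per generator freely, giving dim Z^1 = 3*25 = 75.
dim B^1 = 3: the coboundary map is injective because an irreducible image has centralizer 0 in sl_2.
dim X = dim H^1 = dim Z^1 - dim B^1 = 75 - 3 = 72.

72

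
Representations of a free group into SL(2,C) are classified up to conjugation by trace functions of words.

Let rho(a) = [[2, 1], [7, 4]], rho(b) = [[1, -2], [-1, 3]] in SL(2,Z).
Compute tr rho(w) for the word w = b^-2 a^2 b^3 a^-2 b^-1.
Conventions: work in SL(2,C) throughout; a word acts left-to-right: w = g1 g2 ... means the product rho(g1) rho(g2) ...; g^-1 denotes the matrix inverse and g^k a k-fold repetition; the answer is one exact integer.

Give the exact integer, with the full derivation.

rho(b^-1) = [[3, 2], [1, 1]]
... * rho(b^-1) = [[3, 2], [1, 1]]  ->  [[11, 8], [4, 3]]
... * rho(a) = [[2, 1], [7, 4]]  ->  [[78, 43], [29, 16]]
... * rho(a) = [[2, 1], [7, 4]]  ->  [[457, 250], [170, 93]]
... * rho(b) = [[1, -2], [-1, 3]]  ->  [[207, -164], [77, -61]]
... * rho(b) = [[1, -2], [-1, 3]]  ->  [[371, -906], [138, -337]]
... * rho(b) = [[1, -2], [-1, 3]]  ->  [[1277, -3460], [475, -1287]]
... * rho(a^-1) = [[4, -1], [-7, 2]]  ->  [[29328, -8197], [10909, -3049]]
... * rho(a^-1) = [[4, -1], [-7, 2]]  ->  [[174691, -45722], [64979, -17007]]
... * rho(b^-1) = [[3, 2], [1, 1]]  ->  [[478351, 303660], [177930, 112951]]
tr = 478351 + 112951 = 591302

591302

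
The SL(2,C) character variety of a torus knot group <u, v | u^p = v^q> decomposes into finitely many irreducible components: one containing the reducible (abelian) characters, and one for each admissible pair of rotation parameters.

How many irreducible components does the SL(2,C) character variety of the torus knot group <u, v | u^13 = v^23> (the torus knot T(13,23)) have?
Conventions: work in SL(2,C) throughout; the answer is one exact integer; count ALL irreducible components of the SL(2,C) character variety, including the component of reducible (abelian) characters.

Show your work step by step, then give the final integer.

For T(13,23): irreducibility forces the central element u^13 = v^23 to one of +I, -I.
This locks tr(u) to 2*cos(pi*alpha/13), alpha in 1..12, and tr(v) to 2*cos(pi*beta/23), beta in 1..22, on each component of irreducible characters.
Consistency of u^13 = (-1)^alpha I with v^23 = (-1)^beta I forces alpha = beta (mod 2).
Enumerate parity-matched pairs: 6*11 odd-odd plus 6*11 even-even gives 132.
components with irreducible characters: 132; plus the single component of reducible (abelian) characters: total 133.

133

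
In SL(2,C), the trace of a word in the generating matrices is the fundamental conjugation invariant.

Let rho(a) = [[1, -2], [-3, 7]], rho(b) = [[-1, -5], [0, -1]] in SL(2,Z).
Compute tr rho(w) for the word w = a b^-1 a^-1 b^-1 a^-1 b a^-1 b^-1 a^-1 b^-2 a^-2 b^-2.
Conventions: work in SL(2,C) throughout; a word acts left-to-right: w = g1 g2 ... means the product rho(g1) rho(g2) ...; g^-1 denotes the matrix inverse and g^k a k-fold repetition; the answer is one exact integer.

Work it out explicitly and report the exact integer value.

89612648

rho(a) = [[1, -2], [-3, 7]]
... * rho(b^-1) = [[-1, 5], [0, -1]]  ->  [[-1, 7], [3, -22]]
... * rho(a^-1) = [[7, 2], [3, 1]]  ->  [[14, 5], [-45, -16]]
... * rho(b^-1) = [[-1, 5], [0, -1]]  ->  [[-14, 65], [45, -209]]
... * rho(a^-1) = [[7, 2], [3, 1]]  ->  [[97, 37], [-312, -119]]
... * rho(b) = [[-1, -5], [0, -1]]  ->  [[-97, -522], [312, 1679]]
... * rho(a^-1) = [[7, 2], [3, 1]]  ->  [[-2245, -716], [7221, 2303]]
... * rho(b^-1) = [[-1, 5], [0, -1]]  ->  [[2245, -10509], [-7221, 33802]]
... * rho(a^-1) = [[7, 2], [3, 1]]  ->  [[-15812, -6019], [50859, 19360]]
... * rho(b^-1) = [[-1, 5], [0, -1]]  ->  [[15812, -73041], [-50859, 234935]]
... * rho(b^-1) = [[-1, 5], [0, -1]]  ->  [[-15812, 152101], [50859, -489230]]
... * rho(a^-1) = [[7, 2], [3, 1]]  ->  [[345619, 120477], [-1111677, -387512]]
... * rho(a^-1) = [[7, 2], [3, 1]]  ->  [[2780764, 811715], [-8944275, -2610866]]
... * rho(b^-1) = [[-1, 5], [0, -1]]  ->  [[-2780764, 13092105], [8944275, -42110509]]
... * rho(b^-1) = [[-1, 5], [0, -1]]  ->  [[2780764, -26995925], [-8944275, 86831884]]
tr = 2780764 + 86831884 = 89612648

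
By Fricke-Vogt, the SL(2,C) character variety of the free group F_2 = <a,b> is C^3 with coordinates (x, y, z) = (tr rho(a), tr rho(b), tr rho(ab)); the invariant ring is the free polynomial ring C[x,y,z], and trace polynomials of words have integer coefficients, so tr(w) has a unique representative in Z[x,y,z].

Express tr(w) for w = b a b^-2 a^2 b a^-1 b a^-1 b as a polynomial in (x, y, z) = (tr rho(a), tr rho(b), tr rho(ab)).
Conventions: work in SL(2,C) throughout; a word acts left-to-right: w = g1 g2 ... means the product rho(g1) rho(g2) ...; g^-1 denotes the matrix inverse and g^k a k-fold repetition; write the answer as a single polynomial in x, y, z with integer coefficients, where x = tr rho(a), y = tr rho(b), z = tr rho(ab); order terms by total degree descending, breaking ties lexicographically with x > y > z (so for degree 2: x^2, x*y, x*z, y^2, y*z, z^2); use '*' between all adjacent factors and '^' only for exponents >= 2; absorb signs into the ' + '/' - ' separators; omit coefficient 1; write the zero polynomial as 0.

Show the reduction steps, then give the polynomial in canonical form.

tr(a^2 b) = tr(a)*tr(b a) - tr(b) = x*z - y
tr(a^2) = tr(a)*tr(a) - tr(1) = x^2 - 2
tr(b a^2 b) = tr(b)*tr(a^2 b) - tr(a^2) = x*y*z - x^2 - y^2 + 2
tr(b a^2 b^2) = tr(b)*tr(b a^2 b) - tr(b a^2) = x*y^2*z - x^2*y - y^3 - x*z + 3*y
tr(b^4 a^2) = tr(b)*tr(b a^2 b^2) - tr(b a^2 b) = x*y^3*z - x^2*y^2 - y^4 - 2*x*y*z + x^2 + 4*y^2 - 2
tr(b a b) = tr(b)*tr(a b) - tr(a) = y*z - x
tr(a b^3) = tr(b)*tr(b a b) - tr(b a) = y^2*z - x*y - z
tr(b^4 a) = tr(b)*tr(a b^3) - tr(a b^2) = y^3*z - x*y^2 - 2*y*z + x
tr(b^3 a^3 b) = tr(a)*tr(b^4 a^2) - tr(b^4 a) = x^2*y^3*z - x^3*y^2 - x*y^4 - 2*x^2*y*z - y^3*z + x^3 + 5*x*y^2 + 2*y*z - 3*x
tr(b a b a) = tr(a b)*tr(a b) - tr(1)   [split at repeated a] = z^2 - 2
tr(b a b a^2) = tr(a)*tr(b a b a) - tr(b a b) = x*z^2 - y*z - x
tr(a^3 b a b) = tr(a)*tr(b a b a^2) - tr(b a b a) = x^2*z^2 - x*y*z - x^2 - z^2 + 2
tr(a^2 b a) = tr(a)*tr(a b a) - tr(a b) = x^2*z - x*y - z
tr(a^3 b a) = tr(a)*tr(a^2 b a) - tr(a^2 b) = x^3*z - x^2*y - 2*x*z + y
tr(a^3 b a b^2) = tr(b)*tr(a^3 b a b) - tr(a^3 b a) = x^2*y*z^2 - x^3*z - x*y^2*z - y*z^2 + 2*x*z + y
tr(b^3 a^3 b a) = tr(b)*tr(a^3 b a b^2) - tr(a^3 b a b) = x^2*y^2*z^2 - x^3*y*z - x*y^3*z - x^2*z^2 - y^2*z^2 + 3*x*y*z + x^2 + y^2 + z^2 - 2
tr(a^2 b a^-1 b^3 a) = tr(b^3 a^3 b)*tr(a) - tr(b^3 a^3 b a) = x^3*y^3*z - x^4*y^2 - x^2*y^4 - x^2*y^2*z^2 - x^3*y*z + x^4 + 5*x^2*y^2 + x^2*z^2 + y^2*z^2 - x*y*z - 4*x^2 - y^2 - z^2 + 2
tr(a b a b^2) = tr(b)*tr(a b a b) - tr(a b a) = y*z^2 - x*z - y
tr(b^3 a b a) = tr(b)*tr(a b a b^2) - tr(a b a b) = y^2*z^2 - x*y*z - y^2 - z^2 + 2
tr(b a b a^2 b^2) = tr(a)*tr(b^3 a b a) - tr(b^3 a b) = x*y^2*z^2 - x^2*y*z - y^3*z - x*z^2 + 2*y*z + x
tr(b a b a^2 b) = tr(b)*tr(a b a^2 b) - tr(a b a^2) = x*y*z^2 - x^2*z - y^2*z + z
tr(b^3 a b a^2 b) = tr(b)*tr(b a b a^2 b^2) - tr(b a b a^2 b) = x*y^3*z^2 - x^2*y^2*z - y^4*z - 2*x*y*z^2 + x^2*z + 3*y^2*z + x*y - z
tr(a b a b a b) = tr(a b a b)*tr(a b) - tr(b a)   [split at repeated a] = z^3 - 3*z
tr(b a b a b a b) = tr(b)*tr(a b a b a b) - tr(a b a b a) = y*z^3 - x*z^2 - 2*y*z + x
tr(b a b^3 a b a) = tr(b)*tr(b a b a b a b) - tr(b a b a b a) = y^2*z^3 - x*y*z^2 - 2*y^2*z - z^3 + x*y + 3*z
tr(a b^2 a b^2) = tr(b)*tr(a b^2 a b) - tr(a b^2 a) = y^2*z^2 - 2*x*y*z + x^2 - 2
tr(b a b^3 a b) = tr(b)*tr(a b^2 a b^2) - tr(a b^2 a b) = y^3*z^2 - 2*x*y^2*z + x^2*y - y*z^2 + x*z - y
tr(b^3 a b a^2 b a) = tr(a)*tr(b a b^3 a b a) - tr(b a b^3 a b) = x*y^2*z^3 - x^2*y*z^2 - y^3*z^2 - x*z^3 + y*z^2 + 2*x*z + y
tr(a^2 b a^-1 b^3 a b) = tr(b^3 a b a^2 b)*tr(a) - tr(b^3 a b a^2 b a) = x^2*y^3*z^2 - x^3*y^2*z - x*y^4*z - x*y^2*z^3 - x^2*y*z^2 + y^3*z^2 + x^3*z + 3*x*y^2*z + x*z^3 + x^2*y - y*z^2 - 3*x*z - y
tr(a^2 b a^-1 b^3 a b^-1) = tr(a^2 b a^-1 b^3 a)*tr(b) - tr(a^2 b a^-1 b^3 a b) = x^3*y^4*z - x^4*y^3 - x^2*y^5 - 2*x^2*y^3*z^2 + x*y^4*z + x*y^2*z^3 + x^4*y + 5*x^2*y^3 + 2*x^2*y*z^2 - x^3*z - 4*x*y^2*z - x*z^3 - 5*x^2*y - y^3 + 3*x*z + 3*y
tr(b^2 a b^-2 a^2 b a^-1 b) = tr(a^2 b a^-1 b^3 a b^-1)*tr(b) - tr(a^2 b a^-1 b^3 a) = x^3*y^5*z - x^4*y^4 - x^2*y^6 - 2*x^2*y^4*z^2 - x^3*y^3*z + x*y^5*z + x*y^3*z^3 + 2*x^4*y^2 + 6*x^2*y^4 + 3*x^2*y^2*z^2 - 4*x*y^3*z - x*y*z^3 - x^4 - 10*x^2*y^2 - x^2*z^2 - y^4 - y^2*z^2 + 4*x*y*z + 4*x^2 + 4*y^2 + z^2 - 2
tr(a^2 b^2 a) = tr(a)*tr(a b^2 a) - tr(a b^2) = x^2*y*z - x^3 - x*y^2 - y*z + 3*x
tr(b^2 a b^2 a^2) = tr(b)*tr(a^2 b^2 a b) - tr(a^2 b^2 a) = x*y^2*z^2 - 2*x^2*y*z - y^3*z + x^3 + x*y^2 + 2*y*z - 3*x
tr(a^2 b^2 a b^2 a) = tr(a)*tr(b^2 a b^2 a^2) - tr(b^2 a b^2 a) = x^2*y^2*z^2 - 2*x^3*y*z - x*y^3*z + x^4 + x^2*y^2 - y^2*z^2 + 4*x*y*z - 4*x^2 + 2
tr(a b a b a^2 b) = tr(a)*tr(b a b a b a) - tr(b a b a b) = x*z^3 - y*z^2 - 2*x*z + y
tr(a b a^2 b^2 a b) = tr(b)*tr(a b a b a^2 b) - tr(a b a b a^2) = x*y*z^3 - x^2*z^2 - y^2*z^2 - x*y*z + x^2 + y^2 + z^2 - 2
tr(a^2 b a^2 b) = tr(a)*tr(b a^2 b a) - tr(b a^2 b) = x^2*z^2 - 2*x*y*z + y^2 - 2
tr(a b a^2 b^2 a) = tr(b)*tr(a^2 b a^2 b) - tr(a^2 b a^2) = x^2*y*z^2 - x^3*z - 2*x*y^2*z + x^2*y + y^3 + 2*x*z - 3*y
tr(a^2 b^2 a b^2 a b) = tr(b)*tr(a b a^2 b^2 a b) - tr(a b a^2 b^2 a) = x*y^2*z^3 - 2*x^2*y*z^2 - y^3*z^2 + x^3*z + x*y^2*z + y*z^2 - 2*x*z + y
tr(a^2 b^2 a b^2 a b^-1) = tr(a^2 b^2 a b^2 a)*tr(b) - tr(a^2 b^2 a b^2 a b) = x^2*y^3*z^2 - 2*x^3*y^2*z - x*y^4*z - x*y^2*z^3 + x^4*y + x^2*y^3 + 2*x^2*y*z^2 - x^3*z + 3*x*y^2*z - 4*x^2*y - y*z^2 + 2*x*z + y
tr(b a b^2 a b^-2 a^2 b) = tr(a^2 b^2 a b^2 a b^-1)*tr(b) - tr(a^2 b^2 a b^2 a) = x^2*y^4*z^2 - 2*x^3*y^3*z - x*y^5*z - x*y^3*z^3 + x^4*y^2 + x^2*y^4 + x^2*y^2*z^2 + x^3*y*z + 4*x*y^3*z - x^4 - 5*x^2*y^2 - 2*x*y*z + 4*x^2 + y^2 - 2
tr(a b a b a b^2 a) = tr(b)*tr(a^2 b a b a b) - tr(a^2 b a b a) = x*y*z^3 - x^2*z^2 - y^2*z^2 - x*y*z + x^2 + y^2 + z^2 - 2
tr(a^2 b a b a b^2 a) = tr(a)*tr(a b a b a b^2 a) - tr(a b a b a b^2) = x^2*y*z^3 - x^3*z^2 - x*y^2*z^2 - x^2*y*z - y*z^3 + x^3 + x*y^2 + 2*x*z^2 + 2*y*z - 3*x
tr(a b a b a b a b) = tr(b a)*tr(b a b a b a) - tr(b^-1 a^-1 b^-1 a^-1)   [split at repeated b] = z^4 - 4*z^2 + 2
tr(b a b a b^2 a b a) = tr(b)*tr(a b a b a b a b) - tr(a b a b a b a) = y*z^4 - x*z^3 - 3*y*z^2 + 2*x*z + y
tr(b a b a b^2 a b) = tr(b)*tr(a b^2 a b a b) - tr(a b^2 a b a) = y^2*z^3 - 2*x*y*z^2 + x^2*z - y^2*z + x*y - z
tr(a^2 b a b a b^2 a b) = tr(a)*tr(b a b a b^2 a b a) - tr(b a b a b^2 a b) = x*y*z^4 - x^2*z^3 - y^2*z^3 - x*y*z^2 + x^2*z + y^2*z + z
tr(a^2 b a b a b^2 a b^-1) = tr(a^2 b a b a b^2 a)*tr(b) - tr(a^2 b a b a b^2 a b) = x^2*y^2*z^3 - x^3*y*z^2 - x*y^3*z^2 - x*y*z^4 - x^2*y^2*z + x^2*z^3 + x^3*y + x*y^3 + 3*x*y*z^2 - x^2*z + y^2*z - 3*x*y - z
tr(b a b^2 a b^-2 a^2 b a) = tr(a^2 b a b a b^2 a b^-1)*tr(b) - tr(a^2 b a b a b^2 a) = x^2*y^3*z^3 - x^3*y^2*z^2 - x*y^4*z^2 - x*y^2*z^4 - x^2*y^3*z + x^3*y^2 + x^3*z^2 + x*y^4 + 4*x*y^2*z^2 + y^3*z + y*z^3 - x^3 - 4*x*y^2 - 2*x*z^2 - 3*y*z + 3*x
tr(b^2 a b^-2 a^2 b a^-1 b a) = tr(b a b^2 a b^-2 a^2 b)*tr(a) - tr(b a b^2 a b^-2 a^2 b a) = x^3*y^4*z^2 - 2*x^4*y^3*z - x^2*y^5*z - 2*x^2*y^3*z^3 + x^5*y^2 + x^3*y^4 + 2*x^3*y^2*z^2 + x*y^4*z^2 + x*y^2*z^4 + x^4*y*z + 5*x^2*y^3*z - x^5 - 6*x^3*y^2 - x^3*z^2 - x*y^4 - 4*x*y^2*z^2 - 2*x^2*y*z - y^3*z - y*z^3 + 5*x^3 + 5*x*y^2 + 2*x*z^2 + 3*y*z - 5*x
tr(b a b^-2 a^2 b a^-1 b a^-1 b) = tr(b^2 a b^-2 a^2 b a^-1 b)*tr(a) - tr(b^2 a b^-2 a^2 b a^-1 b a) = x^4*y^5*z - x^5*y^4 - x^3*y^6 - 3*x^3*y^4*z^2 + x^4*y^3*z + 2*x^2*y^5*z + 3*x^2*y^3*z^3 + x^5*y^2 + 5*x^3*y^4 + x^3*y^2*z^2 - x*y^4*z^2 - x*y^2*z^4 - x^4*y*z - 9*x^2*y^3*z - x^2*y*z^3 - 4*x^3*y^2 + 3*x*y^2*z^2 + 6*x^2*y*z + y^3*z + y*z^3 - x^3 - x*y^2 - x*z^2 - 3*y*z + 3*x

x^4*y^5*z - x^5*y^4 - x^3*y^6 - 3*x^3*y^4*z^2 + x^4*y^3*z + 2*x^2*y^5*z + 3*x^2*y^3*z^3 + x^5*y^2 + 5*x^3*y^4 + x^3*y^2*z^2 - x*y^4*z^2 - x*y^2*z^4 - x^4*y*z - 9*x^2*y^3*z - x^2*y*z^3 - 4*x^3*y^2 + 3*x*y^2*z^2 + 6*x^2*y*z + y^3*z + y*z^3 - x^3 - x*y^2 - x*z^2 - 3*y*z + 3*x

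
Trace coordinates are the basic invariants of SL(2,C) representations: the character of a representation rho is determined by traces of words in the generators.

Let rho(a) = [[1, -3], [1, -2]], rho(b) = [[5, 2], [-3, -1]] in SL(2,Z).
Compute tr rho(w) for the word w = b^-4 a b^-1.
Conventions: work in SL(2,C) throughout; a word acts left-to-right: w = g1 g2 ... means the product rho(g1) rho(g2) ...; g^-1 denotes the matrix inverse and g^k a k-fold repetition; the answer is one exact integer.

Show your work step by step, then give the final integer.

-4542

rho(b^-1) = [[-1, -2], [3, 5]]
... * rho(b^-1) = [[-1, -2], [3, 5]]  ->  [[-5, -8], [12, 19]]
... * rho(b^-1) = [[-1, -2], [3, 5]]  ->  [[-19, -30], [45, 71]]
... * rho(b^-1) = [[-1, -2], [3, 5]]  ->  [[-71, -112], [168, 265]]
... * rho(a) = [[1, -3], [1, -2]]  ->  [[-183, 437], [433, -1034]]
... * rho(b^-1) = [[-1, -2], [3, 5]]  ->  [[1494, 2551], [-3535, -6036]]
tr = 1494 + -6036 = -4542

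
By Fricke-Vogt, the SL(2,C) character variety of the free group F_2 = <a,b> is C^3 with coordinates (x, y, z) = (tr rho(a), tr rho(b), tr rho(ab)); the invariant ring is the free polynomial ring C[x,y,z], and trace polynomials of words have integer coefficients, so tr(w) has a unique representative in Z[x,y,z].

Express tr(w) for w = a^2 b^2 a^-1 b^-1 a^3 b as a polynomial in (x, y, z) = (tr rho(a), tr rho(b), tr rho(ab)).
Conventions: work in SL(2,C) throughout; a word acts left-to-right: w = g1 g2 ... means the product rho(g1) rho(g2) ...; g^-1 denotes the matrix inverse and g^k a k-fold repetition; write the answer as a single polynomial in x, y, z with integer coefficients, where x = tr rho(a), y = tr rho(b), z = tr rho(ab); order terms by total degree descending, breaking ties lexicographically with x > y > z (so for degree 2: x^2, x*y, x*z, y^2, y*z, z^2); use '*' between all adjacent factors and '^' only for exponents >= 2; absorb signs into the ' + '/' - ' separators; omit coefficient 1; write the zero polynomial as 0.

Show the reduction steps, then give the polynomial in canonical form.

use: tr(a b a b) = tr(a b) tr(a b) - tr(1)  (split on a) = z^2 - 2
use: tr(a b a) = tr(a) tr(b a) - tr(b)  (reduce the a square) = x*z - y
tr(b^2 a b a) = tr(b) tr(a b a b) - tr(a b a)  (reduce the b square) = y*z^2 - x*z - y
tr(a b^2) = tr(b) tr(a b) - tr(a)  (reduce the b square) = y*z - x
apply: tr(b^2 a b) = tr(b) tr(a b^2) - tr(a b)  (reduce the b square) = y^2*z - x*y - z
tr(b a^2 b^2 a) = tr(a) tr(b^2 a b a) - tr(b^2 a b)  (reduce the a square) = x*y*z^2 - x^2*z - y^2*z + z
tr(a^2) = tr(a) tr(a) - tr(1)  (reduce the a square) = x^2 - 2
tr(b a^2 b) = tr(b) tr(a^2 b) - tr(a^2)  (reduce the b square) = x*y*z - x^2 - y^2 + 2
use: tr(b a^2 b^2) = tr(b) tr(b a^2 b) - tr(b a^2)  (reduce the b square) = x*y^2*z - x^2*y - y^3 - x*z + 3*y
tr(a^2 b a^2 b^2) = tr(a) tr(b a^2 b^2 a) - tr(b a^2 b^2)  (reduce the a square) = x^2*y*z^2 - x^3*z - 2*x*y^2*z + x^2*y + y^3 + 2*x*z - 3*y
apply: tr(a^2 b a b) = tr(a) tr(b a b a) - tr(b a b)  (reduce the a square) = x*z^2 - y*z - x
tr(a^2 b a) = tr(a) tr(b a^2) - tr(b a)  (reduce the a square) = x^2*z - x*y - z
use: tr(a^2 b a b^2) = tr(b) tr(a^2 b a b) - tr(a^2 b a)  (reduce the b square) = x*y*z^2 - x^2*z - y^2*z + z
tr(b^3 a^2 b a) = tr(b) tr(a^2 b a b^2) - tr(a^2 b a b)  (reduce the b square) = x*y^2*z^2 - x^2*y*z - y^3*z - x*z^2 + 2*y*z + x
apply: tr(b^3 a^2 b) = tr(b) tr(b^2 a^2 b) - tr(b^2 a^2)  (reduce the b square) = x*y^3*z - x^2*y^2 - y^4 - 2*x*y*z + x^2 + 4*y^2 - 2
tr(b a^2 b^3 a^2) = tr(a) tr(b^3 a^2 b a) - tr(b^3 a^2 b)  (reduce the a square) = x^2*y^2*z^2 - x^3*y*z - 2*x*y^3*z + x^2*y^2 - x^2*z^2 + y^4 + 4*x*y*z - 4*y^2 + 2
use: tr(b a^2 b^3 a) = tr(b) tr(b a b a^2 b) - tr(b a b a^2)  (reduce the b square) = x*y^2*z^2 - x^2*y*z - y^3*z - x*z^2 + 2*y*z + x
tr(b a^3 b a^2 b^2) = tr(a) tr(b a^2 b^3 a^2) - tr(b a^2 b^3 a)  (reduce the a square) = x^3*y^2*z^2 - x^4*y*z - 2*x^2*y^3*z + x^3*y^2 - x^3*z^2 + x*y^4 - x*y^2*z^2 + 5*x^2*y*z + y^3*z - 4*x*y^2 + x*z^2 - 2*y*z + x
use: tr(a b a b a b) = tr(a b) tr(a b a b) - tr(a^-1 b^-1)  (split on a) = z^3 - 3*z
tr(b a b^2 a b a) = tr(b) tr(a b a b a b) - tr(a b a b a)  (reduce the b square) = y*z^3 - x*z^2 - 2*y*z + x
tr(b a b^2 a b) = tr(b) tr(a b^2 a b) - tr(a b^2 a)  (reduce the b square) = y^2*z^2 - 2*x*y*z + x^2 - 2
tr(a b a b^2 a b a) = tr(a) tr(b a b^2 a b a) - tr(b a b^2 a b)  (reduce the a square) = x*y*z^3 - x^2*z^2 - y^2*z^2 + 2
tr(b^2 a b a^3 b a) = tr(a) tr(a b a b^2 a b a) - tr(a b a b^2 a b)  (reduce the a square) = x^2*y*z^3 - x^3*z^2 - x*y^2*z^2 - y*z^3 + x*z^2 + 2*y*z + x
tr(a b a^3 b) = tr(a) tr(b a b a^2) - tr(b a b a)  (reduce the a square) = x^2*z^2 - x*y*z - x^2 - z^2 + 2
use: tr(a b a^3) = tr(a) tr(a b a^2) - tr(a b a)  (reduce the a square) = x^3*z - x^2*y - 2*x*z + y
use: tr(b a b a^3 b) = tr(b) tr(a b a^3 b) - tr(a b a^3)  (reduce the b square) = x^2*y*z^2 - x^3*z - x*y^2*z - y*z^2 + 2*x*z + y
apply: tr(b^2 a b a^3 b) = tr(b) tr(b a b a^3 b) - tr(b a b a^3)  (reduce the b square) = x^2*y^2*z^2 - x^3*y*z - x*y^3*z - x^2*z^2 - y^2*z^2 + 3*x*y*z + x^2 + y^2 + z^2 - 2
tr(b a^3 b a^2 b^2 a) = tr(a) tr(b^2 a b a^3 b a) - tr(b^2 a b a^3 b)  (reduce the a square) = x^3*y*z^3 - x^4*z^2 - 2*x^2*y^2*z^2 + x^3*y*z + x*y^3*z - x*y*z^3 + 2*x^2*z^2 + y^2*z^2 - x*y*z - y^2 - z^2 + 2
apply: tr(a^3 b a^2 b^2 a^-1 b) = tr(b a^3 b a^2 b^2) tr(a) - tr(b a^3 b a^2 b^2 a)  (eliminate a^-1) = x^4*y^2*z^2 - x^5*y*z - 2*x^3*y^3*z - x^3*y*z^3 + x^4*y^2 + x^2*y^4 + x^2*y^2*z^2 + 4*x^3*y*z + x*y*z^3 - 4*x^2*y^2 - x^2*z^2 - y^2*z^2 - x*y*z + x^2 + y^2 + z^2 - 2
apply: tr(a^2 b^2 a^-1 b^-1 a^3 b) = tr(a^3 b a^2 b^2 a^-1) tr(b) - tr(a^3 b a^2 b^2 a^-1 b)  (eliminate b^-1) = -x^4*y^2*z^2 + x^5*y*z + 2*x^3*y^3*z + x^3*y*z^3 - x^4*y^2 - x^2*y^4 - 5*x^3*y*z - 2*x*y^3*z - x*y*z^3 + 5*x^2*y^2 + x^2*z^2 + y^4 + y^2*z^2 + 3*x*y*z - x^2 - 4*y^2 - z^2 + 2

-x^4*y^2*z^2 + x^5*y*z + 2*x^3*y^3*z + x^3*y*z^3 - x^4*y^2 - x^2*y^4 - 5*x^3*y*z - 2*x*y^3*z - x*y*z^3 + 5*x^2*y^2 + x^2*z^2 + y^4 + y^2*z^2 + 3*x*y*z - x^2 - 4*y^2 - z^2 + 2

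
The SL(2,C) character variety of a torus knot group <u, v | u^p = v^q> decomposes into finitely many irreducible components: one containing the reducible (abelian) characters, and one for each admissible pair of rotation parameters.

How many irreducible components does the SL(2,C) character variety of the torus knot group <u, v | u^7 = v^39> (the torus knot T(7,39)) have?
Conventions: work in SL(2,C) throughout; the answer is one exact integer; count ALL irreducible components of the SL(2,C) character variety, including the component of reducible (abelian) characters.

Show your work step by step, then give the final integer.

115

For T(7,39): irreducibility forces the central element u^7 = v^39 to one of +I, -I.
So on each irreducible component the traces are pinned: tr(u) = 2*cos(pi*alpha/7) with 1 <= alpha <= 6, tr(v) = 2*cos(pi*beta/39) with 1 <= beta <= 38.
Consistency of u^7 = (-1)^alpha I with v^39 = (-1)^beta I forces alpha = beta (mod 2).
Counting: 3 odd alphas x 19 odd betas + 3 even alphas x 19 even betas = 57 + 57 = 114.
That is 114 components of irreducible characters, and with the reducible (abelian) component the total is 115.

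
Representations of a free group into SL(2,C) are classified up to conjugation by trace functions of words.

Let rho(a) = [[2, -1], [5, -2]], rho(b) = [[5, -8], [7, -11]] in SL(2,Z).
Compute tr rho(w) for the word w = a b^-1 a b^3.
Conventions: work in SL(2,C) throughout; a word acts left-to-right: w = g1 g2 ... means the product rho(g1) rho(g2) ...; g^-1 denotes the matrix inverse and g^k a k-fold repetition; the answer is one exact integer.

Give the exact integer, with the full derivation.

-9029

rho(a) = [[2, -1], [5, -2]]
... * rho(b^-1) = [[-11, 8], [-7, 5]]  ->  [[-15, 11], [-41, 30]]
... * rho(a) = [[2, -1], [5, -2]]  ->  [[25, -7], [68, -19]]
... * rho(b) = [[5, -8], [7, -11]]  ->  [[76, -123], [207, -335]]
... * rho(b) = [[5, -8], [7, -11]]  ->  [[-481, 745], [-1310, 2029]]
... * rho(b) = [[5, -8], [7, -11]]  ->  [[2810, -4347], [7653, -11839]]
tr = 2810 + -11839 = -9029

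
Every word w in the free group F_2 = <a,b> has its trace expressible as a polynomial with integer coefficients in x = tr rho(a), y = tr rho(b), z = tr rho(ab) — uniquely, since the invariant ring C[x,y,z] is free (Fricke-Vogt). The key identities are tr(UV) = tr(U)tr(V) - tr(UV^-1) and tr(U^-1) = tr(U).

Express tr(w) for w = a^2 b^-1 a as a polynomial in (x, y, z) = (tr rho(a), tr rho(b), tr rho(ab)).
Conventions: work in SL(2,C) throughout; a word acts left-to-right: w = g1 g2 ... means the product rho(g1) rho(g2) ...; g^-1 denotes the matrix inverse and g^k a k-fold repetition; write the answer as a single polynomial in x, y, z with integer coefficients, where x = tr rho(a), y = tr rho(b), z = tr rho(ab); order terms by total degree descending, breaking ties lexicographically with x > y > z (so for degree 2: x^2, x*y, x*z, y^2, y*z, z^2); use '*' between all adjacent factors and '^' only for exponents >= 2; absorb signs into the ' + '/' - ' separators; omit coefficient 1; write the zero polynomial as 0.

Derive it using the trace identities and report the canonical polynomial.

x^3*y - x^2*z - 2*x*y + z

tr(a^2) = tr(a) tr(a) - tr(1)  (reduce the a square) = x^2 - 2
tr(a^3) = tr(a) tr(a^2) - tr(a)  (reduce the a square) = x^3 - 3*x
use: tr(b a^2) = tr(a) tr(b a) - tr(b)  (reduce the a square) = x*z - y
apply: tr(a^3 b) = tr(a) tr(b a^2) - tr(b a)  (reduce the a square) = x^2*z - x*y - z
tr(a^2 b^-1 a) = tr(a^3) tr(b) - tr(a^3 b)  (eliminate b^-1) = x^3*y - x^2*z - 2*x*y + z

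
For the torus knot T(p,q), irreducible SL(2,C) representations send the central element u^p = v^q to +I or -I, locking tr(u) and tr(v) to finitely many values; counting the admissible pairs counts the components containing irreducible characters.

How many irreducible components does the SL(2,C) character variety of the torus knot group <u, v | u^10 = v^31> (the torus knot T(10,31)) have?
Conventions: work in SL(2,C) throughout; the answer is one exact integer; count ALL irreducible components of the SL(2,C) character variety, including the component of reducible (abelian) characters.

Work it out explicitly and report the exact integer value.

For T(10,31): irreducibility forces the central element u^10 = v^31 to one of +I, -I.
On an irreducible component, tr(u) is locked at 2*cos(pi*alpha/10) for some alpha in 1..9, and tr(v) at 2*cos(pi*beta/31) for some beta in 1..30.
The two central values (-1)^alpha I and (-1)^beta I must be the same matrix, so alpha and beta share a parity.
Counting: 5 odd alphas x 15 odd betas + 4 even alphas x 15 even betas = 75 + 60 = 135.
That is 135 components of irreducible characters, and with the reducible (abelian) component the total is 136.

136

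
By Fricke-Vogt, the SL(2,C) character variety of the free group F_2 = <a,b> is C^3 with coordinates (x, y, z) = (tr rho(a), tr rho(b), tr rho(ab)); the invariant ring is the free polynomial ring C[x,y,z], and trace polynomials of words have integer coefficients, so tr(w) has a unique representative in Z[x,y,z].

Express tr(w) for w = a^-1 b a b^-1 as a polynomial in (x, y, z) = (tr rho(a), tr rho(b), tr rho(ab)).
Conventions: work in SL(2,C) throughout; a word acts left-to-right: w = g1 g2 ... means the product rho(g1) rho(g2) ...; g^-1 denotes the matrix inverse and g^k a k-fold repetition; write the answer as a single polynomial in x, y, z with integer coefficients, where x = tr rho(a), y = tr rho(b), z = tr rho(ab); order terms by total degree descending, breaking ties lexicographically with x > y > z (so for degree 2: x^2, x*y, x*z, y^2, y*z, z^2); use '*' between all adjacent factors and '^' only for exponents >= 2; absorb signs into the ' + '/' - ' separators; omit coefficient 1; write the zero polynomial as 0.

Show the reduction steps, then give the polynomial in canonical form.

-x*y*z + x^2 + y^2 + z^2 - 2

apply: tr(a b a) = tr(a) tr(b a) - tr(b) = x*z - y
use: tr(a b a b) = tr(a b) tr(a b) - tr(1)   [split at repeated a] = z^2 - 2
tr(b a b^-1 a) = tr(a b a) tr(b) - tr(a b a b) = x*y*z - y^2 - z^2 + 2
tr(a^-1 b a b^-1) = tr(b a b^-1) tr(a) - tr(b a b^-1 a) = -x*y*z + x^2 + y^2 + z^2 - 2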